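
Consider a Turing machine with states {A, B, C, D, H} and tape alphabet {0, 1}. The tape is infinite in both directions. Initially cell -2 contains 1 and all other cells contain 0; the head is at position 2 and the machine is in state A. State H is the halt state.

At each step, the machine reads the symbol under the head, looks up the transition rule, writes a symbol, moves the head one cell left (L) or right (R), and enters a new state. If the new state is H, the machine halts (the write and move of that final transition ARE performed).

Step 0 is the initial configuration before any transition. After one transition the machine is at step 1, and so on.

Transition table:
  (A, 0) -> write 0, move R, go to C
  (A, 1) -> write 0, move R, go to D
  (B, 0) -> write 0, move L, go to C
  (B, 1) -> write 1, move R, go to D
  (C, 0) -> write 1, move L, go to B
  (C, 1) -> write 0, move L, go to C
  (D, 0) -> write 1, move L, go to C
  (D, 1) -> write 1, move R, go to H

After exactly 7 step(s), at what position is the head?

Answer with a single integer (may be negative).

Step 1: in state A at pos 2, read 0 -> (A,0)->write 0,move R,goto C. Now: state=C, head=3, tape[-3..4]=01000000 (head:       ^)
Step 2: in state C at pos 3, read 0 -> (C,0)->write 1,move L,goto B. Now: state=B, head=2, tape[-3..4]=01000010 (head:      ^)
Step 3: in state B at pos 2, read 0 -> (B,0)->write 0,move L,goto C. Now: state=C, head=1, tape[-3..4]=01000010 (head:     ^)
Step 4: in state C at pos 1, read 0 -> (C,0)->write 1,move L,goto B. Now: state=B, head=0, tape[-3..4]=01001010 (head:    ^)
Step 5: in state B at pos 0, read 0 -> (B,0)->write 0,move L,goto C. Now: state=C, head=-1, tape[-3..4]=01001010 (head:   ^)
Step 6: in state C at pos -1, read 0 -> (C,0)->write 1,move L,goto B. Now: state=B, head=-2, tape[-3..4]=01101010 (head:  ^)
Step 7: in state B at pos -2, read 1 -> (B,1)->write 1,move R,goto D. Now: state=D, head=-1, tape[-3..4]=01101010 (head:   ^)

Answer: -1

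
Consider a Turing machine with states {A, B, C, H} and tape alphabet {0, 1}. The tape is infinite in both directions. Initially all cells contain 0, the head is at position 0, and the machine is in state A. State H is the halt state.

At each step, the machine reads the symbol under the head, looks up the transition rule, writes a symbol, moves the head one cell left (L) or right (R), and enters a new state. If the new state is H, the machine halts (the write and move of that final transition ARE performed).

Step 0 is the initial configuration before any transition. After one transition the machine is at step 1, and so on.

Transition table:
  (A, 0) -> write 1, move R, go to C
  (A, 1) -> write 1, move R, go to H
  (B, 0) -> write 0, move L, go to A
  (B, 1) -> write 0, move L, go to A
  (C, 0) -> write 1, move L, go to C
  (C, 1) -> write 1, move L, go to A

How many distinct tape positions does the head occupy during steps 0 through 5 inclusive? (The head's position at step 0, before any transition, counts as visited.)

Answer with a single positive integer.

Answer: 3

Derivation:
Step 1: in state A at pos 0, read 0 -> (A,0)->write 1,move R,goto C. Now: state=C, head=1, tape[-1..2]=0100 (head:   ^)
Step 2: in state C at pos 1, read 0 -> (C,0)->write 1,move L,goto C. Now: state=C, head=0, tape[-1..2]=0110 (head:  ^)
Step 3: in state C at pos 0, read 1 -> (C,1)->write 1,move L,goto A. Now: state=A, head=-1, tape[-2..2]=00110 (head:  ^)
Step 4: in state A at pos -1, read 0 -> (A,0)->write 1,move R,goto C. Now: state=C, head=0, tape[-2..2]=01110 (head:   ^)
Step 5: in state C at pos 0, read 1 -> (C,1)->write 1,move L,goto A. Now: state=A, head=-1, tape[-2..2]=01110 (head:  ^)
Head positions at steps 0..5: starting at 0, distinct positions visited = {-1, 0, 1} -> 3 position(s)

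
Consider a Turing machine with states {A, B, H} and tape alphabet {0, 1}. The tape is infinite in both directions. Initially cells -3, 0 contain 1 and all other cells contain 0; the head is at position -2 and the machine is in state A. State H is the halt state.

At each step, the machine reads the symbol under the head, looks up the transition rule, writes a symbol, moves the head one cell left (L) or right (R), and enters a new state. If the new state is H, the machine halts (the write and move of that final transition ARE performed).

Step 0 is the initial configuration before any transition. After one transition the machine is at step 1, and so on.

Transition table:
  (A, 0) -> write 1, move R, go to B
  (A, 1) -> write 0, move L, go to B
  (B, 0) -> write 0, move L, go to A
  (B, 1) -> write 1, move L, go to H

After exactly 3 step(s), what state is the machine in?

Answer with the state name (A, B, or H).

Answer: B

Derivation:
Step 1: in state A at pos -2, read 0 -> (A,0)->write 1,move R,goto B. Now: state=B, head=-1, tape[-4..1]=011010 (head:    ^)
Step 2: in state B at pos -1, read 0 -> (B,0)->write 0,move L,goto A. Now: state=A, head=-2, tape[-4..1]=011010 (head:   ^)
Step 3: in state A at pos -2, read 1 -> (A,1)->write 0,move L,goto B. Now: state=B, head=-3, tape[-4..1]=010010 (head:  ^)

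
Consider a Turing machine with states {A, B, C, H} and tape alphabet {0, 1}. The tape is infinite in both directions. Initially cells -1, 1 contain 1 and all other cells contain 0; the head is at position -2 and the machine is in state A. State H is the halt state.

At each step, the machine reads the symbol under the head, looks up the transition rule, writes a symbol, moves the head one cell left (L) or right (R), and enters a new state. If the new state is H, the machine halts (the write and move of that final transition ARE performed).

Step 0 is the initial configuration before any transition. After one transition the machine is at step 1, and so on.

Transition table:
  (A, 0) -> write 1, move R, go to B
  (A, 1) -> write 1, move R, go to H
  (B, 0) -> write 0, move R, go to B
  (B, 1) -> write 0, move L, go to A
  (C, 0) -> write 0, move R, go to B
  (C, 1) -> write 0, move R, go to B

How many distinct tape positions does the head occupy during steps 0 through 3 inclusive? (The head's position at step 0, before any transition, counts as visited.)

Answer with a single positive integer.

Step 1: in state A at pos -2, read 0 -> (A,0)->write 1,move R,goto B. Now: state=B, head=-1, tape[-3..2]=011010 (head:   ^)
Step 2: in state B at pos -1, read 1 -> (B,1)->write 0,move L,goto A. Now: state=A, head=-2, tape[-3..2]=010010 (head:  ^)
Step 3: in state A at pos -2, read 1 -> (A,1)->write 1,move R,goto H. Now: state=H, head=-1, tape[-3..2]=010010 (head:   ^)
Head positions at steps 0..3: starting at -2, distinct positions visited = {-2, -1} -> 2 position(s)

Answer: 2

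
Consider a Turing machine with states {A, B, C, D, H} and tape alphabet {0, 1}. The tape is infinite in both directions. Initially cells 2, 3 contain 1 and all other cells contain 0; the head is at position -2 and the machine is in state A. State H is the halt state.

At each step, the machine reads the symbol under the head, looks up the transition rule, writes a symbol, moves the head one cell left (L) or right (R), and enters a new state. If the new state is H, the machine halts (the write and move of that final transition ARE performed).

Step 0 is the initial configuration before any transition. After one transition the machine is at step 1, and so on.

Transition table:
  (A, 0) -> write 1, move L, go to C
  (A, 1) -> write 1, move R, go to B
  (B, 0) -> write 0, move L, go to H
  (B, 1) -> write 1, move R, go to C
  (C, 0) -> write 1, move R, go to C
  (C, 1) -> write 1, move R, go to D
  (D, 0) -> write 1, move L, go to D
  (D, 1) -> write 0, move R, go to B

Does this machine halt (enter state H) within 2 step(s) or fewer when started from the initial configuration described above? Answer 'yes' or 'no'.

Step 1: in state A at pos -2, read 0 -> (A,0)->write 1,move L,goto C. Now: state=C, head=-3, tape[-4..4]=001000110 (head:  ^)
Step 2: in state C at pos -3, read 0 -> (C,0)->write 1,move R,goto C. Now: state=C, head=-2, tape[-4..4]=011000110 (head:   ^)
After 2 step(s): state = C (not H) -> not halted within 2 -> no

Answer: no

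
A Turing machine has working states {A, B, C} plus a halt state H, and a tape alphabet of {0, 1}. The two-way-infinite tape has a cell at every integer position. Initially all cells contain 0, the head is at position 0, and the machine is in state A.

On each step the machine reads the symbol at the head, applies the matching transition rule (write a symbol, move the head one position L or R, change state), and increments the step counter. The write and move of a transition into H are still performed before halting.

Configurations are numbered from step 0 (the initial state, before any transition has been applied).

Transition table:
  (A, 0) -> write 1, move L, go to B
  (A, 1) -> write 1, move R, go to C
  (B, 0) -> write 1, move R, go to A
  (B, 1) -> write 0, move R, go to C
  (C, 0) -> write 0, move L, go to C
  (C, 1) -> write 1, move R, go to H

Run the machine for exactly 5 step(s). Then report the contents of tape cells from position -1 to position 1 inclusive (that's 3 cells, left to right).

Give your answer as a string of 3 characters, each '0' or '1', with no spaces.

Step 1: in state A at pos 0, read 0 -> (A,0)->write 1,move L,goto B. Now: state=B, head=-1, tape[-2..1]=0010 (head:  ^)
Step 2: in state B at pos -1, read 0 -> (B,0)->write 1,move R,goto A. Now: state=A, head=0, tape[-2..1]=0110 (head:   ^)
Step 3: in state A at pos 0, read 1 -> (A,1)->write 1,move R,goto C. Now: state=C, head=1, tape[-2..2]=01100 (head:    ^)
Step 4: in state C at pos 1, read 0 -> (C,0)->write 0,move L,goto C. Now: state=C, head=0, tape[-2..2]=01100 (head:   ^)
Step 5: in state C at pos 0, read 1 -> (C,1)->write 1,move R,goto H. Now: state=H, head=1, tape[-2..2]=01100 (head:    ^)

Answer: 110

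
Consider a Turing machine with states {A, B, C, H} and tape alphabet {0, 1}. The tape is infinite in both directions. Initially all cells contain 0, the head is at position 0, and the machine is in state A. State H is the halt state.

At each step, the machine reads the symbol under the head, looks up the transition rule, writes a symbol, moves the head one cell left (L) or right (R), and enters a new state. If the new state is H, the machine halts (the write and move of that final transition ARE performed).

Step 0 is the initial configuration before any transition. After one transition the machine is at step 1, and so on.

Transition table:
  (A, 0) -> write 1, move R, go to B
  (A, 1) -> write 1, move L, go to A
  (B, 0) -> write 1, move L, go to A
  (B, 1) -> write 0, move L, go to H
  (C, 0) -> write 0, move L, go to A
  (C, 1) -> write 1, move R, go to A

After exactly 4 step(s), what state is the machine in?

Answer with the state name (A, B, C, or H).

Answer: B

Derivation:
Step 1: in state A at pos 0, read 0 -> (A,0)->write 1,move R,goto B. Now: state=B, head=1, tape[-1..2]=0100 (head:   ^)
Step 2: in state B at pos 1, read 0 -> (B,0)->write 1,move L,goto A. Now: state=A, head=0, tape[-1..2]=0110 (head:  ^)
Step 3: in state A at pos 0, read 1 -> (A,1)->write 1,move L,goto A. Now: state=A, head=-1, tape[-2..2]=00110 (head:  ^)
Step 4: in state A at pos -1, read 0 -> (A,0)->write 1,move R,goto B. Now: state=B, head=0, tape[-2..2]=01110 (head:   ^)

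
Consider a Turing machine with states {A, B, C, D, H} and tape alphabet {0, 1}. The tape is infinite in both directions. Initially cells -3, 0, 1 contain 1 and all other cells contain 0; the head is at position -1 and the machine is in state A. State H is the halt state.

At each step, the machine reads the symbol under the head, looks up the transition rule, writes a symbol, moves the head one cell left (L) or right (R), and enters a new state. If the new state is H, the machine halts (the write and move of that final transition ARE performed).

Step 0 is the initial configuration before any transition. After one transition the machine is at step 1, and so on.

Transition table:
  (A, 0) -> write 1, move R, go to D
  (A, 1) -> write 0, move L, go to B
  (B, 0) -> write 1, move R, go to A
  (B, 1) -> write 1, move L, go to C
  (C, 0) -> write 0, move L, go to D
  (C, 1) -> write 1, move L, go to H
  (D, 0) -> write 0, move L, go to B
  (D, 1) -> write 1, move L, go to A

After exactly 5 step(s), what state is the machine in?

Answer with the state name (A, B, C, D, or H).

Step 1: in state A at pos -1, read 0 -> (A,0)->write 1,move R,goto D. Now: state=D, head=0, tape[-4..2]=0101110 (head:     ^)
Step 2: in state D at pos 0, read 1 -> (D,1)->write 1,move L,goto A. Now: state=A, head=-1, tape[-4..2]=0101110 (head:    ^)
Step 3: in state A at pos -1, read 1 -> (A,1)->write 0,move L,goto B. Now: state=B, head=-2, tape[-4..2]=0100110 (head:   ^)
Step 4: in state B at pos -2, read 0 -> (B,0)->write 1,move R,goto A. Now: state=A, head=-1, tape[-4..2]=0110110 (head:    ^)
Step 5: in state A at pos -1, read 0 -> (A,0)->write 1,move R,goto D. Now: state=D, head=0, tape[-4..2]=0111110 (head:     ^)

Answer: D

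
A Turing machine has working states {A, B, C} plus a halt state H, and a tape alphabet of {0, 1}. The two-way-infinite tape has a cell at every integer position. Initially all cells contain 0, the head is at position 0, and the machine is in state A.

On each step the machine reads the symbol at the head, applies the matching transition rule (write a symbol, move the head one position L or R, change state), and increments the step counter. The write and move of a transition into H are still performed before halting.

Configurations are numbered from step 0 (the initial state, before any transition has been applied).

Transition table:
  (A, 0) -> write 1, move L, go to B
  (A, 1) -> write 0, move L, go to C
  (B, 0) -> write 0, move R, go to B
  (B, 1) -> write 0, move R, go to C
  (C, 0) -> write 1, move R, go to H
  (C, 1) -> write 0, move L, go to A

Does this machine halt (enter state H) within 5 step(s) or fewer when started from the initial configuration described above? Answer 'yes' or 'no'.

Step 1: in state A at pos 0, read 0 -> (A,0)->write 1,move L,goto B. Now: state=B, head=-1, tape[-2..1]=0010 (head:  ^)
Step 2: in state B at pos -1, read 0 -> (B,0)->write 0,move R,goto B. Now: state=B, head=0, tape[-2..1]=0010 (head:   ^)
Step 3: in state B at pos 0, read 1 -> (B,1)->write 0,move R,goto C. Now: state=C, head=1, tape[-2..2]=00000 (head:    ^)
Step 4: in state C at pos 1, read 0 -> (C,0)->write 1,move R,goto H. Now: state=H, head=2, tape[-2..3]=000100 (head:     ^)
State H reached at step 4; 4 <= 5 -> yes

Answer: yes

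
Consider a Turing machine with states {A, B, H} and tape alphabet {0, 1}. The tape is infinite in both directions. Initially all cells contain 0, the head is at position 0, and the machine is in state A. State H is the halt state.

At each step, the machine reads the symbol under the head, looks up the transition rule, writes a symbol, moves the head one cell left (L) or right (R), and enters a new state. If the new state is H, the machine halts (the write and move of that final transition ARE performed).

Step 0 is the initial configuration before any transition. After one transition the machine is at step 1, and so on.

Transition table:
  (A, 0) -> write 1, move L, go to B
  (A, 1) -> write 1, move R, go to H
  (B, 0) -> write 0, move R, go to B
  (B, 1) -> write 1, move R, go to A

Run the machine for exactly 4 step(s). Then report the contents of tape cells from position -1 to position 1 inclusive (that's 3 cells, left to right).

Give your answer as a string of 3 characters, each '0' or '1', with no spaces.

Answer: 011

Derivation:
Step 1: in state A at pos 0, read 0 -> (A,0)->write 1,move L,goto B. Now: state=B, head=-1, tape[-2..1]=0010 (head:  ^)
Step 2: in state B at pos -1, read 0 -> (B,0)->write 0,move R,goto B. Now: state=B, head=0, tape[-2..1]=0010 (head:   ^)
Step 3: in state B at pos 0, read 1 -> (B,1)->write 1,move R,goto A. Now: state=A, head=1, tape[-2..2]=00100 (head:    ^)
Step 4: in state A at pos 1, read 0 -> (A,0)->write 1,move L,goto B. Now: state=B, head=0, tape[-2..2]=00110 (head:   ^)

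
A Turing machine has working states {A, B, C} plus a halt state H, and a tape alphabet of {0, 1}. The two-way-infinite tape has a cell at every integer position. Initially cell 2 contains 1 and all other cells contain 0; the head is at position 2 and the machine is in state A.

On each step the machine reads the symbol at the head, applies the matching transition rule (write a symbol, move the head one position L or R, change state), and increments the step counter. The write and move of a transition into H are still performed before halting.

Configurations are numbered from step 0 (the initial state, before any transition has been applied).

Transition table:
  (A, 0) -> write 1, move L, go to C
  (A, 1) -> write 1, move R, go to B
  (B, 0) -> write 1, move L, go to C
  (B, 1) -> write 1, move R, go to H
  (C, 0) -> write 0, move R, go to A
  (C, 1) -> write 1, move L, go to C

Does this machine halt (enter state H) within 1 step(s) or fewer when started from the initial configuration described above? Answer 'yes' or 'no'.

Step 1: in state A at pos 2, read 1 -> (A,1)->write 1,move R,goto B. Now: state=B, head=3, tape[1..4]=0100 (head:   ^)
After 1 step(s): state = B (not H) -> not halted within 1 -> no

Answer: no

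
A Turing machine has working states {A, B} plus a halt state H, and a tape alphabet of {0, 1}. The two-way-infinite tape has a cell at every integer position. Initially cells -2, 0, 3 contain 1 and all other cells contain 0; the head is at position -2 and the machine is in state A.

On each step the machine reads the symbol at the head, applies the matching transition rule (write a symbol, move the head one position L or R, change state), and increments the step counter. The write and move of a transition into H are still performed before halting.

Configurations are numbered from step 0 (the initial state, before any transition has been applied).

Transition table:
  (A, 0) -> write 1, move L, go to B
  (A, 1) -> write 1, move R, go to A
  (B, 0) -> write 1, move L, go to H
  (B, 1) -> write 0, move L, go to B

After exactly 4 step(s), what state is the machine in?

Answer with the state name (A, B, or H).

Answer: H

Derivation:
Step 1: in state A at pos -2, read 1 -> (A,1)->write 1,move R,goto A. Now: state=A, head=-1, tape[-3..4]=01010010 (head:   ^)
Step 2: in state A at pos -1, read 0 -> (A,0)->write 1,move L,goto B. Now: state=B, head=-2, tape[-3..4]=01110010 (head:  ^)
Step 3: in state B at pos -2, read 1 -> (B,1)->write 0,move L,goto B. Now: state=B, head=-3, tape[-4..4]=000110010 (head:  ^)
Step 4: in state B at pos -3, read 0 -> (B,0)->write 1,move L,goto H. Now: state=H, head=-4, tape[-5..4]=0010110010 (head:  ^)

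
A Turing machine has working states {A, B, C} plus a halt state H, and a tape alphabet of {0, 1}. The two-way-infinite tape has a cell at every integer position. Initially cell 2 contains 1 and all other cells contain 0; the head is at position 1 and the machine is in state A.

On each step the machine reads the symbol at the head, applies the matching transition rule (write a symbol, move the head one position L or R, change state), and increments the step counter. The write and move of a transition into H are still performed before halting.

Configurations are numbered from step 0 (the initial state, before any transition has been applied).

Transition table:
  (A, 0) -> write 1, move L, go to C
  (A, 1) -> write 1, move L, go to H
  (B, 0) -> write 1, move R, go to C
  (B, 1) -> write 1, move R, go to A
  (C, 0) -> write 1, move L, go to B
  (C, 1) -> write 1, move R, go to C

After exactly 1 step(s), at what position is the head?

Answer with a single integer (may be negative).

Step 1: in state A at pos 1, read 0 -> (A,0)->write 1,move L,goto C. Now: state=C, head=0, tape[-1..3]=00110 (head:  ^)

Answer: 0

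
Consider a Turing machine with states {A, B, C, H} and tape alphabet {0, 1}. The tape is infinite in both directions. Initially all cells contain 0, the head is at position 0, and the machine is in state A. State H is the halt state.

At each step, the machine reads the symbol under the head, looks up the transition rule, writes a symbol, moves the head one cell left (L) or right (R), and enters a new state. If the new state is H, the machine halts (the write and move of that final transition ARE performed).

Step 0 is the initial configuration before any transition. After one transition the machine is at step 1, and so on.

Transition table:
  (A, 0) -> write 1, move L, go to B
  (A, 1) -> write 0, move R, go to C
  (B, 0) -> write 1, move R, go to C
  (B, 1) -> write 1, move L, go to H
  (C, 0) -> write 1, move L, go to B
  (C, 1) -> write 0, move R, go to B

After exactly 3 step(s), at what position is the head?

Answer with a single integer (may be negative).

Answer: 1

Derivation:
Step 1: in state A at pos 0, read 0 -> (A,0)->write 1,move L,goto B. Now: state=B, head=-1, tape[-2..1]=0010 (head:  ^)
Step 2: in state B at pos -1, read 0 -> (B,0)->write 1,move R,goto C. Now: state=C, head=0, tape[-2..1]=0110 (head:   ^)
Step 3: in state C at pos 0, read 1 -> (C,1)->write 0,move R,goto B. Now: state=B, head=1, tape[-2..2]=01000 (head:    ^)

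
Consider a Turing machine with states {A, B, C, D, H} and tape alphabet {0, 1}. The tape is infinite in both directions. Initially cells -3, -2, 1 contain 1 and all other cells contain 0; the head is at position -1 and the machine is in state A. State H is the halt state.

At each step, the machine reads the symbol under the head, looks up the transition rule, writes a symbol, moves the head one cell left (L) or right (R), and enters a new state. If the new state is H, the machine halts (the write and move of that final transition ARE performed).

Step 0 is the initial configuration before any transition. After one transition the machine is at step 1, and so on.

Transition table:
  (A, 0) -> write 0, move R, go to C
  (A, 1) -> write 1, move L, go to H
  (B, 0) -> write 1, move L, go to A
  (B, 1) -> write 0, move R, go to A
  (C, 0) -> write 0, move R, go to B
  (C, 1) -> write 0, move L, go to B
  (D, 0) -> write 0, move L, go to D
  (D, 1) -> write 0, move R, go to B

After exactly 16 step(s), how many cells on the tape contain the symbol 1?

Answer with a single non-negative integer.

Step 1: in state A at pos -1, read 0 -> (A,0)->write 0,move R,goto C. Now: state=C, head=0, tape[-4..2]=0110010 (head:     ^)
Step 2: in state C at pos 0, read 0 -> (C,0)->write 0,move R,goto B. Now: state=B, head=1, tape[-4..2]=0110010 (head:      ^)
Step 3: in state B at pos 1, read 1 -> (B,1)->write 0,move R,goto A. Now: state=A, head=2, tape[-4..3]=01100000 (head:       ^)
Step 4: in state A at pos 2, read 0 -> (A,0)->write 0,move R,goto C. Now: state=C, head=3, tape[-4..4]=011000000 (head:        ^)
Step 5: in state C at pos 3, read 0 -> (C,0)->write 0,move R,goto B. Now: state=B, head=4, tape[-4..5]=0110000000 (head:         ^)
Step 6: in state B at pos 4, read 0 -> (B,0)->write 1,move L,goto A. Now: state=A, head=3, tape[-4..5]=0110000010 (head:        ^)
Step 7: in state A at pos 3, read 0 -> (A,0)->write 0,move R,goto C. Now: state=C, head=4, tape[-4..5]=0110000010 (head:         ^)
Step 8: in state C at pos 4, read 1 -> (C,1)->write 0,move L,goto B. Now: state=B, head=3, tape[-4..5]=0110000000 (head:        ^)
Step 9: in state B at pos 3, read 0 -> (B,0)->write 1,move L,goto A. Now: state=A, head=2, tape[-4..5]=0110000100 (head:       ^)
Step 10: in state A at pos 2, read 0 -> (A,0)->write 0,move R,goto C. Now: state=C, head=3, tape[-4..5]=0110000100 (head:        ^)
Step 11: in state C at pos 3, read 1 -> (C,1)->write 0,move L,goto B. Now: state=B, head=2, tape[-4..5]=0110000000 (head:       ^)
Step 12: in state B at pos 2, read 0 -> (B,0)->write 1,move L,goto A. Now: state=A, head=1, tape[-4..5]=0110001000 (head:      ^)
Step 13: in state A at pos 1, read 0 -> (A,0)->write 0,move R,goto C. Now: state=C, head=2, tape[-4..5]=0110001000 (head:       ^)
Step 14: in state C at pos 2, read 1 -> (C,1)->write 0,move L,goto B. Now: state=B, head=1, tape[-4..5]=0110000000 (head:      ^)
Step 15: in state B at pos 1, read 0 -> (B,0)->write 1,move L,goto A. Now: state=A, head=0, tape[-4..5]=0110010000 (head:     ^)
Step 16: in state A at pos 0, read 0 -> (A,0)->write 0,move R,goto C. Now: state=C, head=1, tape[-4..5]=0110010000 (head:      ^)
Cells containing 1 after step 16: {-3, -2, 1} -> 3 cell(s)

Answer: 3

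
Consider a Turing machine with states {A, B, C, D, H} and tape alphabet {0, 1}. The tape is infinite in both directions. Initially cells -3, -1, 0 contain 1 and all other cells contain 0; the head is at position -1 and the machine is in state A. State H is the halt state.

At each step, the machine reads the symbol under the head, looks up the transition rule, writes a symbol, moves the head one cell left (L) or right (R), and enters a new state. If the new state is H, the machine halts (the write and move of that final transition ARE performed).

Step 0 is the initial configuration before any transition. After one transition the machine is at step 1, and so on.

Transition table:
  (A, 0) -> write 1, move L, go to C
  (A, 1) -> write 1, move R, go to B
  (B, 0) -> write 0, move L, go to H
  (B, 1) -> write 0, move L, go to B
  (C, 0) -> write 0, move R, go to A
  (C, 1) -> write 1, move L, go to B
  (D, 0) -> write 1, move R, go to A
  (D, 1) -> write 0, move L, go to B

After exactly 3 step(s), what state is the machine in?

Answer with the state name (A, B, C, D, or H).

Step 1: in state A at pos -1, read 1 -> (A,1)->write 1,move R,goto B. Now: state=B, head=0, tape[-4..1]=010110 (head:     ^)
Step 2: in state B at pos 0, read 1 -> (B,1)->write 0,move L,goto B. Now: state=B, head=-1, tape[-4..1]=010100 (head:    ^)
Step 3: in state B at pos -1, read 1 -> (B,1)->write 0,move L,goto B. Now: state=B, head=-2, tape[-4..1]=010000 (head:   ^)

Answer: B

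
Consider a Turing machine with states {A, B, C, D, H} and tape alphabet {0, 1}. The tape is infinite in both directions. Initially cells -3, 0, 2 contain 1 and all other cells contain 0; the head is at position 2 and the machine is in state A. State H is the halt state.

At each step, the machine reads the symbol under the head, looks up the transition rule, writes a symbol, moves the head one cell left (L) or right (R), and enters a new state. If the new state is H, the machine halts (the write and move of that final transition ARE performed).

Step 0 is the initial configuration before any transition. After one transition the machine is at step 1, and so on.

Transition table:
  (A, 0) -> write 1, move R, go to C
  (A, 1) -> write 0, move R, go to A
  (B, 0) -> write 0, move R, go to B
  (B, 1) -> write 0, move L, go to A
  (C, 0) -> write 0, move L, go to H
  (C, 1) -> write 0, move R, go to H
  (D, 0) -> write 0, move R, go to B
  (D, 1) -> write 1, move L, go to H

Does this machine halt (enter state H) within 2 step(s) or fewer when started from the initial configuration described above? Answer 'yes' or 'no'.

Answer: no

Derivation:
Step 1: in state A at pos 2, read 1 -> (A,1)->write 0,move R,goto A. Now: state=A, head=3, tape[-4..4]=010010000 (head:        ^)
Step 2: in state A at pos 3, read 0 -> (A,0)->write 1,move R,goto C. Now: state=C, head=4, tape[-4..5]=0100100100 (head:         ^)
After 2 step(s): state = C (not H) -> not halted within 2 -> no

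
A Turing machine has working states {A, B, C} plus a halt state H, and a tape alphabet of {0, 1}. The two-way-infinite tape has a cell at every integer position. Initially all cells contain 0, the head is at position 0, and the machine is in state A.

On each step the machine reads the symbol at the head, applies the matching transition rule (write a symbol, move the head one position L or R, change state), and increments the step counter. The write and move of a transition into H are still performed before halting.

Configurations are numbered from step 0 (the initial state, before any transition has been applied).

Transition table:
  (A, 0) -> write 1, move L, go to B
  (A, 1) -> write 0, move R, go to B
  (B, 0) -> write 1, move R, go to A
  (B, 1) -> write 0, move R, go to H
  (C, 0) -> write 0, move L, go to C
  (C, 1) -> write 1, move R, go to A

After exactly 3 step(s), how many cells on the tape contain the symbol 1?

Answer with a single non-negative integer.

Step 1: in state A at pos 0, read 0 -> (A,0)->write 1,move L,goto B. Now: state=B, head=-1, tape[-2..1]=0010 (head:  ^)
Step 2: in state B at pos -1, read 0 -> (B,0)->write 1,move R,goto A. Now: state=A, head=0, tape[-2..1]=0110 (head:   ^)
Step 3: in state A at pos 0, read 1 -> (A,1)->write 0,move R,goto B. Now: state=B, head=1, tape[-2..2]=01000 (head:    ^)
Cells containing 1 after step 3: {-1} -> 1 cell(s)

Answer: 1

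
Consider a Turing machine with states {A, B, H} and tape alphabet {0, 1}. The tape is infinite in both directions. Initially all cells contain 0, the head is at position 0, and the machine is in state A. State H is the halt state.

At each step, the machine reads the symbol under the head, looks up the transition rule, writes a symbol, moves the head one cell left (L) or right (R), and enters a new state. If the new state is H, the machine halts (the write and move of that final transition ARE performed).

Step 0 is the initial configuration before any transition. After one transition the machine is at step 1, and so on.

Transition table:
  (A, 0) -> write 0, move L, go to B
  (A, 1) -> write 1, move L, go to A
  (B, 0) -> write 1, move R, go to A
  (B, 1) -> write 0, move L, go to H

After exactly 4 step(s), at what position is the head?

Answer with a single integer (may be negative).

Answer: -2

Derivation:
Step 1: in state A at pos 0, read 0 -> (A,0)->write 0,move L,goto B. Now: state=B, head=-1, tape[-2..1]=0000 (head:  ^)
Step 2: in state B at pos -1, read 0 -> (B,0)->write 1,move R,goto A. Now: state=A, head=0, tape[-2..1]=0100 (head:   ^)
Step 3: in state A at pos 0, read 0 -> (A,0)->write 0,move L,goto B. Now: state=B, head=-1, tape[-2..1]=0100 (head:  ^)
Step 4: in state B at pos -1, read 1 -> (B,1)->write 0,move L,goto H. Now: state=H, head=-2, tape[-3..1]=00000 (head:  ^)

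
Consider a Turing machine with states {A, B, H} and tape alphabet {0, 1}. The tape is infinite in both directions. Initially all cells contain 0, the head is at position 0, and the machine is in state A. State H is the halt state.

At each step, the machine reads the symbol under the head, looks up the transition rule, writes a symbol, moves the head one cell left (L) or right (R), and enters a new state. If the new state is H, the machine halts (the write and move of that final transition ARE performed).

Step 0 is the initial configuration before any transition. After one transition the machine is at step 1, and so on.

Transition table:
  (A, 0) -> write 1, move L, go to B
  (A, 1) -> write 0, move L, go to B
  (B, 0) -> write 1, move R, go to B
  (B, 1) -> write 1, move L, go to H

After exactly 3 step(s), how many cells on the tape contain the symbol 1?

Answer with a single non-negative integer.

Answer: 2

Derivation:
Step 1: in state A at pos 0, read 0 -> (A,0)->write 1,move L,goto B. Now: state=B, head=-1, tape[-2..1]=0010 (head:  ^)
Step 2: in state B at pos -1, read 0 -> (B,0)->write 1,move R,goto B. Now: state=B, head=0, tape[-2..1]=0110 (head:   ^)
Step 3: in state B at pos 0, read 1 -> (B,1)->write 1,move L,goto H. Now: state=H, head=-1, tape[-2..1]=0110 (head:  ^)
Cells containing 1 after step 3: {-1, 0} -> 2 cell(s)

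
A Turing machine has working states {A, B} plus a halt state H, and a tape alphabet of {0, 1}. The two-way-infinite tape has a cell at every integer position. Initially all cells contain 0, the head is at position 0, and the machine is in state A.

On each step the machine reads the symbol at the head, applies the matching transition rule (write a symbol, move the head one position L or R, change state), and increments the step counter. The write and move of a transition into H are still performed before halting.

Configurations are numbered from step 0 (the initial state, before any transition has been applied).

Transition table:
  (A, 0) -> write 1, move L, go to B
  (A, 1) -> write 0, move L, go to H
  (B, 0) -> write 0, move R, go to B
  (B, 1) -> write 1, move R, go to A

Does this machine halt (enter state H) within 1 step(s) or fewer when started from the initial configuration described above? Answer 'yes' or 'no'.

Step 1: in state A at pos 0, read 0 -> (A,0)->write 1,move L,goto B. Now: state=B, head=-1, tape[-2..1]=0010 (head:  ^)
After 1 step(s): state = B (not H) -> not halted within 1 -> no

Answer: no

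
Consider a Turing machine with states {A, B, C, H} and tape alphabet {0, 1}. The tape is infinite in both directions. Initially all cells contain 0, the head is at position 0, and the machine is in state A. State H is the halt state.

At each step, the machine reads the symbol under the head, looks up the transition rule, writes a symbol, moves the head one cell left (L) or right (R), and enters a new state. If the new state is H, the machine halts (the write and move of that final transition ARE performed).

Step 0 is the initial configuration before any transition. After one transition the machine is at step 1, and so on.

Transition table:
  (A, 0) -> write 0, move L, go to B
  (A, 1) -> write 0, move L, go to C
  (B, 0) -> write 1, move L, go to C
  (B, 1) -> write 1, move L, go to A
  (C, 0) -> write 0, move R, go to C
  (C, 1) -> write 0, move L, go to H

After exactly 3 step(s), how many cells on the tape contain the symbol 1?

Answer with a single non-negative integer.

Answer: 1

Derivation:
Step 1: in state A at pos 0, read 0 -> (A,0)->write 0,move L,goto B. Now: state=B, head=-1, tape[-2..1]=0000 (head:  ^)
Step 2: in state B at pos -1, read 0 -> (B,0)->write 1,move L,goto C. Now: state=C, head=-2, tape[-3..1]=00100 (head:  ^)
Step 3: in state C at pos -2, read 0 -> (C,0)->write 0,move R,goto C. Now: state=C, head=-1, tape[-3..1]=00100 (head:   ^)
Cells containing 1 after step 3: {-1} -> 1 cell(s)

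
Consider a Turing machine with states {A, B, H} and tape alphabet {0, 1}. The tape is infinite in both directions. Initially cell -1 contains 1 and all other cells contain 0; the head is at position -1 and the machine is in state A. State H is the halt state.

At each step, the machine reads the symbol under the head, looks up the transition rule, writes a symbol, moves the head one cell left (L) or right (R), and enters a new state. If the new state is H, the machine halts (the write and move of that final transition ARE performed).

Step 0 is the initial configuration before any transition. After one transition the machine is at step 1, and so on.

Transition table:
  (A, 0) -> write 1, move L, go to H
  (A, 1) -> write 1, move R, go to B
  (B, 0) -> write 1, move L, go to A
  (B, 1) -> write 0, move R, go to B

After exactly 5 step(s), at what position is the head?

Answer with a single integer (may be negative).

Step 1: in state A at pos -1, read 1 -> (A,1)->write 1,move R,goto B. Now: state=B, head=0, tape[-2..1]=0100 (head:   ^)
Step 2: in state B at pos 0, read 0 -> (B,0)->write 1,move L,goto A. Now: state=A, head=-1, tape[-2..1]=0110 (head:  ^)
Step 3: in state A at pos -1, read 1 -> (A,1)->write 1,move R,goto B. Now: state=B, head=0, tape[-2..1]=0110 (head:   ^)
Step 4: in state B at pos 0, read 1 -> (B,1)->write 0,move R,goto B. Now: state=B, head=1, tape[-2..2]=01000 (head:    ^)
Step 5: in state B at pos 1, read 0 -> (B,0)->write 1,move L,goto A. Now: state=A, head=0, tape[-2..2]=01010 (head:   ^)

Answer: 0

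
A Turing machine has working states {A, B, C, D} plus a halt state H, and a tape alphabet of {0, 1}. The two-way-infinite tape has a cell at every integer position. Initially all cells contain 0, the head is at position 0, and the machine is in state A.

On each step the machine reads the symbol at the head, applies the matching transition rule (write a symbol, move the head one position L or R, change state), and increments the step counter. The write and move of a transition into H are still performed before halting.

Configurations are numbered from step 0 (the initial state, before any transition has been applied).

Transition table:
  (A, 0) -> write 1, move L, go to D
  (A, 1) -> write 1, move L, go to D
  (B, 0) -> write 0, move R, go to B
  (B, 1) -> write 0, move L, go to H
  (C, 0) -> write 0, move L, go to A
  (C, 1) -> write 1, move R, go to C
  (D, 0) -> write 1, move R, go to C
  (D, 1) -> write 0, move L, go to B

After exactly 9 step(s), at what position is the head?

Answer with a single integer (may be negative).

Step 1: in state A at pos 0, read 0 -> (A,0)->write 1,move L,goto D. Now: state=D, head=-1, tape[-2..1]=0010 (head:  ^)
Step 2: in state D at pos -1, read 0 -> (D,0)->write 1,move R,goto C. Now: state=C, head=0, tape[-2..1]=0110 (head:   ^)
Step 3: in state C at pos 0, read 1 -> (C,1)->write 1,move R,goto C. Now: state=C, head=1, tape[-2..2]=01100 (head:    ^)
Step 4: in state C at pos 1, read 0 -> (C,0)->write 0,move L,goto A. Now: state=A, head=0, tape[-2..2]=01100 (head:   ^)
Step 5: in state A at pos 0, read 1 -> (A,1)->write 1,move L,goto D. Now: state=D, head=-1, tape[-2..2]=01100 (head:  ^)
Step 6: in state D at pos -1, read 1 -> (D,1)->write 0,move L,goto B. Now: state=B, head=-2, tape[-3..2]=000100 (head:  ^)
Step 7: in state B at pos -2, read 0 -> (B,0)->write 0,move R,goto B. Now: state=B, head=-1, tape[-3..2]=000100 (head:   ^)
Step 8: in state B at pos -1, read 0 -> (B,0)->write 0,move R,goto B. Now: state=B, head=0, tape[-3..2]=000100 (head:    ^)
Step 9: in state B at pos 0, read 1 -> (B,1)->write 0,move L,goto H. Now: state=H, head=-1, tape[-3..2]=000000 (head:   ^)

Answer: -1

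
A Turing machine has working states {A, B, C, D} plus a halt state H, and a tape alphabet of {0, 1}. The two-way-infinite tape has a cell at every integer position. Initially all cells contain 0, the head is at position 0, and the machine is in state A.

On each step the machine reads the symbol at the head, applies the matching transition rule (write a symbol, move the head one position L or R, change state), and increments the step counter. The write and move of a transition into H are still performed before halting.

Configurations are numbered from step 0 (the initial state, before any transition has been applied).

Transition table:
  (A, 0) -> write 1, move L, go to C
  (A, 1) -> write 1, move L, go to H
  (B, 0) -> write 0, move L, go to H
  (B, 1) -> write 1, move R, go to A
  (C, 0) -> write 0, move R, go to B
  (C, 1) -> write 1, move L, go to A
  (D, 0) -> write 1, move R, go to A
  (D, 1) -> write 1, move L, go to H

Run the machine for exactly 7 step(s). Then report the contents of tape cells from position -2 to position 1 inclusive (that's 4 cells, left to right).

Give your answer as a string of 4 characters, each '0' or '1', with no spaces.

Answer: 0111

Derivation:
Step 1: in state A at pos 0, read 0 -> (A,0)->write 1,move L,goto C. Now: state=C, head=-1, tape[-2..1]=0010 (head:  ^)
Step 2: in state C at pos -1, read 0 -> (C,0)->write 0,move R,goto B. Now: state=B, head=0, tape[-2..1]=0010 (head:   ^)
Step 3: in state B at pos 0, read 1 -> (B,1)->write 1,move R,goto A. Now: state=A, head=1, tape[-2..2]=00100 (head:    ^)
Step 4: in state A at pos 1, read 0 -> (A,0)->write 1,move L,goto C. Now: state=C, head=0, tape[-2..2]=00110 (head:   ^)
Step 5: in state C at pos 0, read 1 -> (C,1)->write 1,move L,goto A. Now: state=A, head=-1, tape[-2..2]=00110 (head:  ^)
Step 6: in state A at pos -1, read 0 -> (A,0)->write 1,move L,goto C. Now: state=C, head=-2, tape[-3..2]=001110 (head:  ^)
Step 7: in state C at pos -2, read 0 -> (C,0)->write 0,move R,goto B. Now: state=B, head=-1, tape[-3..2]=001110 (head:   ^)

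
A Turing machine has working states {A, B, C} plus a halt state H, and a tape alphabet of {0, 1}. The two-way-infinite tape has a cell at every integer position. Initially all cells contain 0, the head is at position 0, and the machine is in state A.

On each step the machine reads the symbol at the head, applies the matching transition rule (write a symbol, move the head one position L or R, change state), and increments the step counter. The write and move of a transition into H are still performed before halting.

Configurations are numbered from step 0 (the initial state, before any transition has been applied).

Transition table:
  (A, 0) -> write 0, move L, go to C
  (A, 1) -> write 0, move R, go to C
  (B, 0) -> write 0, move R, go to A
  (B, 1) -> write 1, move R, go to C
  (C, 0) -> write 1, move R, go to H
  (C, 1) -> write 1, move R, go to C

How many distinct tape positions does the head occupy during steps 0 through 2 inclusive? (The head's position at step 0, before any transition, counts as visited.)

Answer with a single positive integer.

Answer: 2

Derivation:
Step 1: in state A at pos 0, read 0 -> (A,0)->write 0,move L,goto C. Now: state=C, head=-1, tape[-2..1]=0000 (head:  ^)
Step 2: in state C at pos -1, read 0 -> (C,0)->write 1,move R,goto H. Now: state=H, head=0, tape[-2..1]=0100 (head:   ^)
Head positions at steps 0..2: starting at 0, distinct positions visited = {-1, 0} -> 2 position(s)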